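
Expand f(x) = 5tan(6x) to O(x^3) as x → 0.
30*x + O(x**3)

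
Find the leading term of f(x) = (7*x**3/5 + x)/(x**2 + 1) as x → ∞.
7*x/5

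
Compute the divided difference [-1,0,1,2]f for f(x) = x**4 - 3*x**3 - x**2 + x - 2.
-1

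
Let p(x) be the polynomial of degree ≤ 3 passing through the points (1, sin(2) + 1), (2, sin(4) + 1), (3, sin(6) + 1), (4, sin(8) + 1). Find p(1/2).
21*sin(6)/16 - 5*sin(8)/16 + 1 - 35*sin(4)/16 + 35*sin(2)/16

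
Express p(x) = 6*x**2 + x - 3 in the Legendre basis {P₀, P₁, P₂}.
-P₀ + P₁ + (4)P₂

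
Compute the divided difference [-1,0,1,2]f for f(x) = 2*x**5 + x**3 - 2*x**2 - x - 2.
11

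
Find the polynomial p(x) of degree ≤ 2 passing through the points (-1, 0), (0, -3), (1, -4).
x**2 - 2*x - 3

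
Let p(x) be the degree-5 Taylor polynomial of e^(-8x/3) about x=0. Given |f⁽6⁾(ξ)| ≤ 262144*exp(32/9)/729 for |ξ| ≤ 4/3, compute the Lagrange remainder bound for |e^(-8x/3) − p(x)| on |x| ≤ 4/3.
67108864*exp(32/9)/23914845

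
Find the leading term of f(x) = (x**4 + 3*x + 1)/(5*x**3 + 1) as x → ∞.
x/5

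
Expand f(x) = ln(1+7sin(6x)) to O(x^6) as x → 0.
42*x - 882*x**2 + 24444*x**3 - 767340*x**4 + 25694172*x**5 + O(x**6)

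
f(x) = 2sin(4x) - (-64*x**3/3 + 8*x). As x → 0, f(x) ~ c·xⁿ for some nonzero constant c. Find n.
5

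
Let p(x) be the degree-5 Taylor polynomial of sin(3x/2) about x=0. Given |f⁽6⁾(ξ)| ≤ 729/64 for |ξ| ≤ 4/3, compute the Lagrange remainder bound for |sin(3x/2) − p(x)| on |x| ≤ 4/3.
4/45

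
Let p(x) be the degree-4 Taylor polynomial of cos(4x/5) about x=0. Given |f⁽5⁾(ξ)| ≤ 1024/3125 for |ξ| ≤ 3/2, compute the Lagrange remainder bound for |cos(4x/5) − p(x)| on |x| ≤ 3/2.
324/15625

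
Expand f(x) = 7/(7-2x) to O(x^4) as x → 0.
1 + 2*x/7 + 4*x**2/49 + 8*x**3/343 + O(x**4)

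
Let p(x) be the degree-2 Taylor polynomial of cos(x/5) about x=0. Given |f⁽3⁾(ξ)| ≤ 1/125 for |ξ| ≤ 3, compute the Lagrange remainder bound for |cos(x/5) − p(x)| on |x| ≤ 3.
9/250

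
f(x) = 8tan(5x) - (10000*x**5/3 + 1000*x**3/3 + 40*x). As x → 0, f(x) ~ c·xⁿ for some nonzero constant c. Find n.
7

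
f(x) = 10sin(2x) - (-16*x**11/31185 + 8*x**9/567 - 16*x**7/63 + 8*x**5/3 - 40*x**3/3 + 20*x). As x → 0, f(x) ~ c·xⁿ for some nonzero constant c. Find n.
13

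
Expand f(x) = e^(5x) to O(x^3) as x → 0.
1 + 5*x + 25*x**2/2 + O(x**3)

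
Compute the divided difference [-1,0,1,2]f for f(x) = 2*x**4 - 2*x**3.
2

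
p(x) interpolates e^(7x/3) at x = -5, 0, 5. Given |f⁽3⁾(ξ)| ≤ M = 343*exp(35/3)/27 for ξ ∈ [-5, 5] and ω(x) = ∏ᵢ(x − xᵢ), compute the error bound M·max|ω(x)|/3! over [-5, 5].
42875*sqrt(3)*exp(35/3)/729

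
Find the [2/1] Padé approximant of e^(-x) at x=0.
(x**2/6 - 2*x/3 + 1)/(x/3 + 1)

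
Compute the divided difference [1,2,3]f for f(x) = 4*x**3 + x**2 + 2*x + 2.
25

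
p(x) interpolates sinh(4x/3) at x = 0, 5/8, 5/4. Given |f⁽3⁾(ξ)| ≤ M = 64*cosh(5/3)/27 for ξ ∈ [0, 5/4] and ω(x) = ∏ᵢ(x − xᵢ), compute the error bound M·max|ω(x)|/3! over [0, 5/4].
125*sqrt(3)*cosh(5/3)/5832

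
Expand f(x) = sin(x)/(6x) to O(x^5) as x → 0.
1/6 - x**2/36 + x**4/720 + O(x**5)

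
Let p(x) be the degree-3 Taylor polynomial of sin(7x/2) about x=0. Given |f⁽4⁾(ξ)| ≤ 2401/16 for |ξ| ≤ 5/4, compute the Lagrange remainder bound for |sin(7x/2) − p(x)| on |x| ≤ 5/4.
1500625/98304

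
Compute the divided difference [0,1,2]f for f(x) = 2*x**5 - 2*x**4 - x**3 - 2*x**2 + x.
11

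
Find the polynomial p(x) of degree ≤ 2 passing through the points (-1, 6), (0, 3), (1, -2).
-x**2 - 4*x + 3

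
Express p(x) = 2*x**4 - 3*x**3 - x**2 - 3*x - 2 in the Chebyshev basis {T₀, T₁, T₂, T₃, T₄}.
(-7/4)T₀ + (-21/4)T₁ + (1/2)T₂ + (-3/4)T₃ + (1/4)T₄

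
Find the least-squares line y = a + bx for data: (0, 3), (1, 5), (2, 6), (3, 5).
a = 37/10, b = 7/10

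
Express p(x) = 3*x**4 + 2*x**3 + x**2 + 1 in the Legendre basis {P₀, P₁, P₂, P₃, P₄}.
(29/15)P₀ + (6/5)P₁ + (50/21)P₂ + (4/5)P₃ + (24/35)P₄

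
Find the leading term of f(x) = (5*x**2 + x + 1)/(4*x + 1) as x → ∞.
5*x/4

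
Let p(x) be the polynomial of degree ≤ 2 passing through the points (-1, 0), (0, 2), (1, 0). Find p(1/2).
3/2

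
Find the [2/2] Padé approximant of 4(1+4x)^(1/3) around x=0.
(448*x**2/27 + 56*x/3 + 4)/(40*x**2/27 + 10*x/3 + 1)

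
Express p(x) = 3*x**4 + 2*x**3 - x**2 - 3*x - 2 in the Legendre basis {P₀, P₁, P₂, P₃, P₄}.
(-26/15)P₀ + (-9/5)P₁ + (22/21)P₂ + (4/5)P₃ + (24/35)P₄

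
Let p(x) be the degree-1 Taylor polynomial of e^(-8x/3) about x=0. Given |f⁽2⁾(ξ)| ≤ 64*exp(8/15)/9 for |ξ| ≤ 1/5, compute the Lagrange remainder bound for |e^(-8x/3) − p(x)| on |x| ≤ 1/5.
32*exp(8/15)/225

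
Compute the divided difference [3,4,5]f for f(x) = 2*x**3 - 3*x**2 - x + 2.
21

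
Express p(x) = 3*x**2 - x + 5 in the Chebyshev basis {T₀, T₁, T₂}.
(13/2)T₀ - T₁ + (3/2)T₂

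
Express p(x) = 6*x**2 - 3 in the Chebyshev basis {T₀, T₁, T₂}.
(3)T₂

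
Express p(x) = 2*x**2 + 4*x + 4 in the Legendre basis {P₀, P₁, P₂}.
(14/3)P₀ + (4)P₁ + (4/3)P₂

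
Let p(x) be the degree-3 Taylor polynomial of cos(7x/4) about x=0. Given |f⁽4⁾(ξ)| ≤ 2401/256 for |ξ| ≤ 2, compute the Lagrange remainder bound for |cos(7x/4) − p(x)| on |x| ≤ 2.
2401/384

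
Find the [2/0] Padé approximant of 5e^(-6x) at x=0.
90*x**2 - 30*x + 5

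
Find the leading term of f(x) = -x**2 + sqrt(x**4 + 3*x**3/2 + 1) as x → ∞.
3*x/4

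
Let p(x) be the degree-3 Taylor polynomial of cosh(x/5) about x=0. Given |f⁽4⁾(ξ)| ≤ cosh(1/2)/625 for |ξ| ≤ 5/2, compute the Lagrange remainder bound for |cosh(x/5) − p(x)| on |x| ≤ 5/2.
cosh(1/2)/384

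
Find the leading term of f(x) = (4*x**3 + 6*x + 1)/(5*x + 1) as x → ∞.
4*x**2/5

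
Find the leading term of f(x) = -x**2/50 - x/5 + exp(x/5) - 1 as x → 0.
x**3/750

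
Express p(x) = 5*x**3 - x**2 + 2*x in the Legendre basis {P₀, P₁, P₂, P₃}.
(-1/3)P₀ + (5)P₁ + (-2/3)P₂ + (2)P₃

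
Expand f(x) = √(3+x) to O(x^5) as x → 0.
sqrt(3) + sqrt(3)*x/6 - sqrt(3)*x**2/72 + sqrt(3)*x**3/432 - 5*sqrt(3)*x**4/10368 + O(x**5)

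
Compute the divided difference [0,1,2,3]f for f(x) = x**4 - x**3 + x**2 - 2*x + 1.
5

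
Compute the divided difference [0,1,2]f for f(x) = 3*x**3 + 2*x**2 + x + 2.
11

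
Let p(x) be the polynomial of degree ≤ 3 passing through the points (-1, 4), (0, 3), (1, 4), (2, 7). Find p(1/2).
13/4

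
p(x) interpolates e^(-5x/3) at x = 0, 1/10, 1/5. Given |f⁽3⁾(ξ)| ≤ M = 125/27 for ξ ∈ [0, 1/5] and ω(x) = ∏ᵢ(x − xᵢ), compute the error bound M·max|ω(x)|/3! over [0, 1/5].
sqrt(3)/5832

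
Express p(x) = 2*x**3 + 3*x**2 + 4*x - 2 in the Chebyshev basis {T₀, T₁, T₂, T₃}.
(-1/2)T₀ + (11/2)T₁ + (3/2)T₂ + (1/2)T₃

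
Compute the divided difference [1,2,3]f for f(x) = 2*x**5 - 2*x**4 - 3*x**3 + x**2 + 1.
113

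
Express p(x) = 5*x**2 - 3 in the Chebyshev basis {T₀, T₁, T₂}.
(-1/2)T₀ + (5/2)T₂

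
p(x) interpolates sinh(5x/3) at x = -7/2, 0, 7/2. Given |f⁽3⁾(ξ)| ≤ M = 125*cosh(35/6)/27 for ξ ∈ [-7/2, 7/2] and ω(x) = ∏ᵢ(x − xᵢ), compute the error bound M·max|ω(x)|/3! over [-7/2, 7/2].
42875*sqrt(3)*cosh(35/6)/5832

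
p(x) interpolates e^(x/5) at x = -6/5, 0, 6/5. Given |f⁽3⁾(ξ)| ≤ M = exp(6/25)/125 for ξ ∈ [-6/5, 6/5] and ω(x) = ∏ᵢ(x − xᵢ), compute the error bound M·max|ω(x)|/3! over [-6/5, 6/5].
8*sqrt(3)*exp(6/25)/15625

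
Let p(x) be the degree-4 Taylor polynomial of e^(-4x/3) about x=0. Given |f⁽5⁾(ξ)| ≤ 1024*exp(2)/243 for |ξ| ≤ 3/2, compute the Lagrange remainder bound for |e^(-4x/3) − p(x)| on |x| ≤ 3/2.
4*exp(2)/15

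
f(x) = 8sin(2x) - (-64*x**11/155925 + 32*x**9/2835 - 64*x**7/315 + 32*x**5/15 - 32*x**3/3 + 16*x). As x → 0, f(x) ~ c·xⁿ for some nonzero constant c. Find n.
13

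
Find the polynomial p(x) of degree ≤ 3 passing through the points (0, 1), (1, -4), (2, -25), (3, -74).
-2*x**3 - 2*x**2 - x + 1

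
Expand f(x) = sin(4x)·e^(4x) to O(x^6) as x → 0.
4*x + 16*x**2 + 64*x**3/3 - 512*x**5/15 + O(x**6)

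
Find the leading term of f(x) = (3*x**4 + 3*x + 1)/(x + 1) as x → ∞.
3*x**3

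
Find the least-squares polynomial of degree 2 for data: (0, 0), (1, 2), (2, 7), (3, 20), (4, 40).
17/35 + (-97/35)x + (22/7)x²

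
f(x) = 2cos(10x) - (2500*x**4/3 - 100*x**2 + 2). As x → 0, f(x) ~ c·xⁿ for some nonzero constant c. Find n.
6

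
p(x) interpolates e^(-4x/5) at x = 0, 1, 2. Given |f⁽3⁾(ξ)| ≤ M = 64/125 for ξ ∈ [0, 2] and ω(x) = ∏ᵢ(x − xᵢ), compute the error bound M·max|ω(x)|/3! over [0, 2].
64*sqrt(3)/3375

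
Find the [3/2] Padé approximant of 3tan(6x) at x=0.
(-216*x**3/5 + 18*x)/(1 - 72*x**2/5)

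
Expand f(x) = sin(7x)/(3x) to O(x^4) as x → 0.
7/3 - 343*x**2/18 + O(x**4)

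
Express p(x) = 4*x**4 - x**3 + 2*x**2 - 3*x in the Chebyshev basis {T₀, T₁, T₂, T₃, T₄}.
(5/2)T₀ + (-15/4)T₁ + (3)T₂ + (-1/4)T₃ + (1/2)T₄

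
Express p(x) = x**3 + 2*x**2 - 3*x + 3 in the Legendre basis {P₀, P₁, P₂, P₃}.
(11/3)P₀ + (-12/5)P₁ + (4/3)P₂ + (2/5)P₃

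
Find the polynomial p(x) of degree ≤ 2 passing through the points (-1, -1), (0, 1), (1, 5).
x**2 + 3*x + 1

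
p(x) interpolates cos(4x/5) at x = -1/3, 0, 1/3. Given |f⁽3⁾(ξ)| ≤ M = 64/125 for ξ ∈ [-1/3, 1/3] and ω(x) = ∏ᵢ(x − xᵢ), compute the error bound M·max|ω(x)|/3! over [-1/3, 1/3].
64*sqrt(3)/91125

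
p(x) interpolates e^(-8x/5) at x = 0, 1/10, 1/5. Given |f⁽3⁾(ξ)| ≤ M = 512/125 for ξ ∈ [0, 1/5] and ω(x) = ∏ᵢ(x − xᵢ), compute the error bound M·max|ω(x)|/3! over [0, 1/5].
64*sqrt(3)/421875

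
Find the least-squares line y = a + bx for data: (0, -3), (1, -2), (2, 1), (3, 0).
a = -14/5, b = 6/5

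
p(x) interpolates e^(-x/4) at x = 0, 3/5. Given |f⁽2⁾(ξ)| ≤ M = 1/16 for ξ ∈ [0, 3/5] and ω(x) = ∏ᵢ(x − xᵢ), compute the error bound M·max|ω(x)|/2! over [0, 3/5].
9/3200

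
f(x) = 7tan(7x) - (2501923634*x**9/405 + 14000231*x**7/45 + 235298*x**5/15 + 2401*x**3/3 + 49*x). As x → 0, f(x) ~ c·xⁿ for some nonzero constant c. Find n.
11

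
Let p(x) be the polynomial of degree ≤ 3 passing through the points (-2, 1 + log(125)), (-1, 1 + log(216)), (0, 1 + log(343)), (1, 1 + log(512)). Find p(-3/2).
1 + log(72*2**(3/8)*3**(13/16)*5**(15/16)*7**(1/16)/7)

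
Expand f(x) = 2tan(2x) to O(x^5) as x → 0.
4*x + 16*x**3/3 + O(x**5)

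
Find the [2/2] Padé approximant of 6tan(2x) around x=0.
12*x/(1 - 4*x**2/3)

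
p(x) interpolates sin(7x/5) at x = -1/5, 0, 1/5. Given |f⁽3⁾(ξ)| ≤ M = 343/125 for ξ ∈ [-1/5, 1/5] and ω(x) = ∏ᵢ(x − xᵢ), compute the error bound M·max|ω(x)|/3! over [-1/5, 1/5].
343*sqrt(3)/421875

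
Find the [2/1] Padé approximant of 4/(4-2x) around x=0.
1/(1 - x/2)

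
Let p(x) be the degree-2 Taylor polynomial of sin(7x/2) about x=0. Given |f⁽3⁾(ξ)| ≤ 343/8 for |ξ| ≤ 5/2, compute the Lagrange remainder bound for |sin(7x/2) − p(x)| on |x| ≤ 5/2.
42875/384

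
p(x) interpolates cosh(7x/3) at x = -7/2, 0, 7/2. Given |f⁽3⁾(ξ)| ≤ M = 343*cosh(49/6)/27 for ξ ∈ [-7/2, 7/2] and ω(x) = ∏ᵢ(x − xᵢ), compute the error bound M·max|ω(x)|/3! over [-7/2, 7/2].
117649*sqrt(3)*cosh(49/6)/5832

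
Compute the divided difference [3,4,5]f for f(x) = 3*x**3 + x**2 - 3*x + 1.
37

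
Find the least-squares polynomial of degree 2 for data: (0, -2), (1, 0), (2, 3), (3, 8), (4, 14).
-69/35 + (8/7)x + (5/7)x²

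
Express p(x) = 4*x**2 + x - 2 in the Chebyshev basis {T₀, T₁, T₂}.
T₁ + (2)T₂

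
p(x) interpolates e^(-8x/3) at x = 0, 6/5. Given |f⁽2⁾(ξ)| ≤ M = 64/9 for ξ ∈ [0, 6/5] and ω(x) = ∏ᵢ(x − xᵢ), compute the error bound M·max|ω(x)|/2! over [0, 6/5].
32/25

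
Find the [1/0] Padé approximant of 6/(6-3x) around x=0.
x/2 + 1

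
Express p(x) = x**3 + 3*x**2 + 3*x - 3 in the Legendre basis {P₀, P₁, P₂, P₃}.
(-2)P₀ + (18/5)P₁ + (2)P₂ + (2/5)P₃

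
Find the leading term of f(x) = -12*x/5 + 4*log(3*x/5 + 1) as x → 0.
-18*x**2/25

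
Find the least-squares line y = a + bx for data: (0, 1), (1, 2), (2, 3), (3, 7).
a = 2/5, b = 19/10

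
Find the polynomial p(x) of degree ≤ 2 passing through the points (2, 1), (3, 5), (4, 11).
x**2 - x - 1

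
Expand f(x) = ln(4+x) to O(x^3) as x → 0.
log(4) + x/4 - x**2/32 + O(x**3)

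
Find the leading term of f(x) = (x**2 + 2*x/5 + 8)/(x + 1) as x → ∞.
x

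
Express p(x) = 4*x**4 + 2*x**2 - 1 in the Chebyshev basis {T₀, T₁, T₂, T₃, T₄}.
(3/2)T₀ + (3)T₂ + (1/2)T₄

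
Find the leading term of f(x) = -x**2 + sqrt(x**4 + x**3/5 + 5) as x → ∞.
x/10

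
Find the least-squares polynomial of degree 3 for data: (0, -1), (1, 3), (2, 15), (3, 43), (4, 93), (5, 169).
-6/7 + (11/14)x + (23/14)x² + x³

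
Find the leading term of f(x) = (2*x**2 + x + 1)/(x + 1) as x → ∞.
2*x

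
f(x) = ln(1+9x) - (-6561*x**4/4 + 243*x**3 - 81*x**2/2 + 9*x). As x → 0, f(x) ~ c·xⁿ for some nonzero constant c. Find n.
5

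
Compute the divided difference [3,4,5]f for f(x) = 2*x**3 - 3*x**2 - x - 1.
21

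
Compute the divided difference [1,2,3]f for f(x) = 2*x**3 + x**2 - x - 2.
13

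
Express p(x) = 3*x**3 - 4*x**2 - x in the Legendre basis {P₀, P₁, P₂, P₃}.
(-4/3)P₀ + (4/5)P₁ + (-8/3)P₂ + (6/5)P₃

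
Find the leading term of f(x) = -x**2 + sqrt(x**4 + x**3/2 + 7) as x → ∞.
x/4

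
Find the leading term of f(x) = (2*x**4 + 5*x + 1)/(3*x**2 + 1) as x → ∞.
2*x**2/3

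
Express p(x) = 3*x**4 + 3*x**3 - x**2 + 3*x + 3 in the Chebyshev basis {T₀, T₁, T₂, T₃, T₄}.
(29/8)T₀ + (21/4)T₁ + T₂ + (3/4)T₃ + (3/8)T₄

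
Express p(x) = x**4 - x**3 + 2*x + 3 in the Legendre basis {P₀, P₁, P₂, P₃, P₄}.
(16/5)P₀ + (7/5)P₁ + (4/7)P₂ + (-2/5)P₃ + (8/35)P₄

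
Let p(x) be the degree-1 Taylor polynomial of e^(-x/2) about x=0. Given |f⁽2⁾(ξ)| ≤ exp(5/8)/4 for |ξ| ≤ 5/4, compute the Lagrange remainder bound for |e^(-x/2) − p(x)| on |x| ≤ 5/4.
25*exp(5/8)/128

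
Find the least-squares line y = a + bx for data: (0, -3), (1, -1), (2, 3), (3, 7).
a = -18/5, b = 17/5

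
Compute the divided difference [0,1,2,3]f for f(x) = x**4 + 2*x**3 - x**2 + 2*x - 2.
8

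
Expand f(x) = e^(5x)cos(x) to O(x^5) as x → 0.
1 + 5*x + 12*x**2 + 55*x**3/3 + 119*x**4/6 + O(x**5)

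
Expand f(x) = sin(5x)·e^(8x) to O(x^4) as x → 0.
5*x + 40*x**2 + 835*x**3/6 + O(x**4)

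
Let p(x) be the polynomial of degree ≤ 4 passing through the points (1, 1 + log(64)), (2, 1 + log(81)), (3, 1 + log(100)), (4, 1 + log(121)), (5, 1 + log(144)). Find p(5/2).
1 + log(30*11**(11/16)*2**(17/64)*3**(59/64)*5**(13/32)/11)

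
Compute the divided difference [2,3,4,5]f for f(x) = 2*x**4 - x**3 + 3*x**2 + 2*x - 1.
27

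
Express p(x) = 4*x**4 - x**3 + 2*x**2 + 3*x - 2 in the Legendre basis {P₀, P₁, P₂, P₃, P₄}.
(-8/15)P₀ + (12/5)P₁ + (76/21)P₂ + (-2/5)P₃ + (32/35)P₄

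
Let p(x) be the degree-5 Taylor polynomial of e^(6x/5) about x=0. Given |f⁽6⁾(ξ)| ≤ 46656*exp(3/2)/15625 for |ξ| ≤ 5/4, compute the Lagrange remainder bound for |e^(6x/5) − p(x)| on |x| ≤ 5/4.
81*exp(3/2)/5120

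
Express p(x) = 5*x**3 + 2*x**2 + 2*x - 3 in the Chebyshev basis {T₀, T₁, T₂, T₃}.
(-2)T₀ + (23/4)T₁ + T₂ + (5/4)T₃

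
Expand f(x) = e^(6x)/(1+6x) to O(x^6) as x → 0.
1 + 18*x**2 - 72*x**3 + 486*x**4 - 14256*x**5/5 + O(x**6)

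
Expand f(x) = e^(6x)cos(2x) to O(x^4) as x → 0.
1 + 6*x + 16*x**2 + 24*x**3 + O(x**4)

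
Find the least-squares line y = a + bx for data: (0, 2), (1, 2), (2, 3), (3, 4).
a = 17/10, b = 7/10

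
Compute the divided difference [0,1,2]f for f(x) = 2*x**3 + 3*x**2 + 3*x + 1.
9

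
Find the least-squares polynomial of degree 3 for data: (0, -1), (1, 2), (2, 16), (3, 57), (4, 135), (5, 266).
-20/21 + (73/63)x + (-2/3)x² + (20/9)x³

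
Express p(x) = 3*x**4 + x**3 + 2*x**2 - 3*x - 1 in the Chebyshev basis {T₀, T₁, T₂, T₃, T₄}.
(9/8)T₀ + (-9/4)T₁ + (5/2)T₂ + (1/4)T₃ + (3/8)T₄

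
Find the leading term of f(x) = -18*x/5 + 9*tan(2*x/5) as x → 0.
24*x**3/125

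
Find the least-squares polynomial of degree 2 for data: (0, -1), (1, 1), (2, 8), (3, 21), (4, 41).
-4/5 + (-8/5)x + (3)x²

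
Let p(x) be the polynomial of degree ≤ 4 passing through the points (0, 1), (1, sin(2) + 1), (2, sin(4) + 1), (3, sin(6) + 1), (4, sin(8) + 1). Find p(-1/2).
-105*sin(2)/32 + 189*sin(4)/64 + 35*sin(8)/128 - 45*sin(6)/32 + 1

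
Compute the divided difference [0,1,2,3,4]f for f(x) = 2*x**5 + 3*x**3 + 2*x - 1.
20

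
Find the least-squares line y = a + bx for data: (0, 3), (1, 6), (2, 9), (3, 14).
a = 13/5, b = 18/5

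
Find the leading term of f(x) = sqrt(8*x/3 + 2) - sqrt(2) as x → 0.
2*sqrt(2)*x/3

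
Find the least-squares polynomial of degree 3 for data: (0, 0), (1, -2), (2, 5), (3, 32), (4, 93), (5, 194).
17/126 + (-2759/756)x + (-79/126)x² + (197/108)x³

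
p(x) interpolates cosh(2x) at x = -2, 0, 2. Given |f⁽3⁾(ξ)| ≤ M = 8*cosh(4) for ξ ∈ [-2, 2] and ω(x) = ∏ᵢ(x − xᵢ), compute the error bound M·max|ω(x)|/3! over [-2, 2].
64*sqrt(3)*cosh(4)/27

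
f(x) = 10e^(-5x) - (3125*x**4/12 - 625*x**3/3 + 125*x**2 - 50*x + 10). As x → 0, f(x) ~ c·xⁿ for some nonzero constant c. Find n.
5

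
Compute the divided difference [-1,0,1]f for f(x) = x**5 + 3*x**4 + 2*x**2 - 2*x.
5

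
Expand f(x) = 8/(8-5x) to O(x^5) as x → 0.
1 + 5*x/8 + 25*x**2/64 + 125*x**3/512 + 625*x**4/4096 + O(x**5)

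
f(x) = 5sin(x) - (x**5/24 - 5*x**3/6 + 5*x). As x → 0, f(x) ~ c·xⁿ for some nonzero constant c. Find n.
7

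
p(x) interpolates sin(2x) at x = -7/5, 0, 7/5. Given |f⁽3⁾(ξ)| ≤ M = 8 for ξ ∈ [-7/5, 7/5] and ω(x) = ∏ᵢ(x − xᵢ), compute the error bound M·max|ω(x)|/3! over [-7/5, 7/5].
2744*sqrt(3)/3375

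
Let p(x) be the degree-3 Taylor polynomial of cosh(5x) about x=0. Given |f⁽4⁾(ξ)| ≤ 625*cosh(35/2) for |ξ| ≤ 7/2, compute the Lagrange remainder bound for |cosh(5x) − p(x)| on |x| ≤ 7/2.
1500625*cosh(35/2)/384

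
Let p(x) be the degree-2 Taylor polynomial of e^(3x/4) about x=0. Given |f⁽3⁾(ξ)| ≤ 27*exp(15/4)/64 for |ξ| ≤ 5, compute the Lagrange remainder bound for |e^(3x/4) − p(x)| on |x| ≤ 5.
1125*exp(15/4)/128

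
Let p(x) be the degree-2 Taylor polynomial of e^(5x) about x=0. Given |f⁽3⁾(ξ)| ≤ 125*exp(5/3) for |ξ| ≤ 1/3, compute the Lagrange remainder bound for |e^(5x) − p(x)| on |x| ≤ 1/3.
125*exp(5/3)/162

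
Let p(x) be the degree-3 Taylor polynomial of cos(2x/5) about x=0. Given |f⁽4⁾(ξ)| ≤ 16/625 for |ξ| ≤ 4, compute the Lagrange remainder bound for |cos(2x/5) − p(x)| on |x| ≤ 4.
512/1875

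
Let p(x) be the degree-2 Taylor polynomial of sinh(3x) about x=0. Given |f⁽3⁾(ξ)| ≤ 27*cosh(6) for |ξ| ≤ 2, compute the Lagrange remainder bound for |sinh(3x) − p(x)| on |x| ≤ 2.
36*cosh(6)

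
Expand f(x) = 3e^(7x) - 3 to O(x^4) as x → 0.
21*x + 147*x**2/2 + 343*x**3/2 + O(x**4)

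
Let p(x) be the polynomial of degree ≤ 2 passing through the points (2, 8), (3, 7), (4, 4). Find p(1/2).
23/4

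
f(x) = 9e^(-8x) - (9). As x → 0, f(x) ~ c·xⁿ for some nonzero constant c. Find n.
1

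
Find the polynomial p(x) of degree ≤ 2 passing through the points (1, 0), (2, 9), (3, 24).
3*x**2 - 3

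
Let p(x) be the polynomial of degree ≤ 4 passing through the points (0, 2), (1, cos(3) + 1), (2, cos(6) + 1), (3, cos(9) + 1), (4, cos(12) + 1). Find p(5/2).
15*cos(9)/32 - 5*cos(12)/128 - 5*cos(3)/32 + 45*cos(6)/64 + 131/128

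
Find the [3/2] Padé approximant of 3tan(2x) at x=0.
(-8*x**3/5 + 6*x)/(1 - 8*x**2/5)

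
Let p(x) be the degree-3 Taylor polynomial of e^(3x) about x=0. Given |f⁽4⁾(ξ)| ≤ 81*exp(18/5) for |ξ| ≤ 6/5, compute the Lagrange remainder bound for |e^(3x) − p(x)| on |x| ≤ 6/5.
4374*exp(18/5)/625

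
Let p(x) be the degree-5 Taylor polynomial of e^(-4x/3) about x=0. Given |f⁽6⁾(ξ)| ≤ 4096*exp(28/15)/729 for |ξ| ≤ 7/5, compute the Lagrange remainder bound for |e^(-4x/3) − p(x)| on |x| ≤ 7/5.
30118144*exp(28/15)/512578125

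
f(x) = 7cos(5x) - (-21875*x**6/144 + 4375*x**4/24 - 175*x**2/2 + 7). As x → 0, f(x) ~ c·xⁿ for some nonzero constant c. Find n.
8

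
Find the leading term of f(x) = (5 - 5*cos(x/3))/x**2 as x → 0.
5/18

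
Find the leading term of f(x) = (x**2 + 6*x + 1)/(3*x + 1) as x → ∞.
x/3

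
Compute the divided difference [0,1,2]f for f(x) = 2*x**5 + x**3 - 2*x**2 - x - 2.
31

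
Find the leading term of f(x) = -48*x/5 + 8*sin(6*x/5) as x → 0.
-288*x**3/125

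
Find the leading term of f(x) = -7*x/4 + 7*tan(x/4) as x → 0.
7*x**3/192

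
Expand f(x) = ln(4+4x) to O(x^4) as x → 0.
log(4) + x - x**2/2 + x**3/3 + O(x**4)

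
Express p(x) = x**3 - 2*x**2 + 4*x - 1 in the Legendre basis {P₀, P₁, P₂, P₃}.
(-5/3)P₀ + (23/5)P₁ + (-4/3)P₂ + (2/5)P₃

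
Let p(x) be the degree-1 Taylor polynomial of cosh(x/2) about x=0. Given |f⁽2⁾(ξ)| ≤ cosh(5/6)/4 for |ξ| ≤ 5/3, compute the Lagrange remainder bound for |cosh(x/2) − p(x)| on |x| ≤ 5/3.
25*cosh(5/6)/72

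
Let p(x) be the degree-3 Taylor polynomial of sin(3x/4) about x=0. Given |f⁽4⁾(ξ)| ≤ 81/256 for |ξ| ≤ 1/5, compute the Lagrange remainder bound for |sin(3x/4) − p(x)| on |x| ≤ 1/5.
27/1280000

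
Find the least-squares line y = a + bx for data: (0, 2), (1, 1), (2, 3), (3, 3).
a = 3/2, b = 1/2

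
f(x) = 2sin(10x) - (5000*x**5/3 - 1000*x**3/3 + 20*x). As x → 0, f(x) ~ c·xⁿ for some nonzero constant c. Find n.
7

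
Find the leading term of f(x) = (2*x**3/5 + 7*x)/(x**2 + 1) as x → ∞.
2*x/5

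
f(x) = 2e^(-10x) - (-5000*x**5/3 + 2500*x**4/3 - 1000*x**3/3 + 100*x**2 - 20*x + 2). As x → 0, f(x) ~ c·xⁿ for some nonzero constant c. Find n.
6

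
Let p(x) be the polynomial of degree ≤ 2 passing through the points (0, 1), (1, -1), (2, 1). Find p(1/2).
-1/2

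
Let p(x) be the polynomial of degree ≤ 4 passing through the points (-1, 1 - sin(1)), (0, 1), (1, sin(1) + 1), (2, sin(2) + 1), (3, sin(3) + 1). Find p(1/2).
-5*sin(2)/32 + 3*sin(3)/128 + 95*sin(1)/128 + 1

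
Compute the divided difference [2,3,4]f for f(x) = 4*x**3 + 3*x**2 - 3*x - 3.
39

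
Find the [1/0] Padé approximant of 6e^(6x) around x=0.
36*x + 6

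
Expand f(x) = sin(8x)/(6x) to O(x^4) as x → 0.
4/3 - 128*x**2/9 + O(x**4)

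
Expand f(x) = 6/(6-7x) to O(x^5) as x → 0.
1 + 7*x/6 + 49*x**2/36 + 343*x**3/216 + 2401*x**4/1296 + O(x**5)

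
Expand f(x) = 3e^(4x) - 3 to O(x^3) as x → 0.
12*x + 24*x**2 + O(x**3)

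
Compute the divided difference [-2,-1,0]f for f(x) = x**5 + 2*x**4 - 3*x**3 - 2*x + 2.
8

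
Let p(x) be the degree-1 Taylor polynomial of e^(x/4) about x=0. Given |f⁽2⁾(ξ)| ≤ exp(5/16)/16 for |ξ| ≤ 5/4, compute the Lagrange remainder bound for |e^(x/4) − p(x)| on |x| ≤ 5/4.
25*exp(5/16)/512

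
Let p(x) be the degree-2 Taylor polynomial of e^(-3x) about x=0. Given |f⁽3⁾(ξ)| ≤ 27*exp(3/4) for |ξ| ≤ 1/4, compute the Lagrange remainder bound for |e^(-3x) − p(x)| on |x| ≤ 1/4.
9*exp(3/4)/128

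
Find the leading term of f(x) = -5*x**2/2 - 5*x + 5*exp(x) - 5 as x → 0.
5*x**3/6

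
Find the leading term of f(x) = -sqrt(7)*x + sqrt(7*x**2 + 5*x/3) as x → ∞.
5*sqrt(7)/42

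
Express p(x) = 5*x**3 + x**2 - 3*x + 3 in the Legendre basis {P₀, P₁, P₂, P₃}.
(10/3)P₀ + (2/3)P₂ + (2)P₃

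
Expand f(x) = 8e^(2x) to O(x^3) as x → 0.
8 + 16*x + 16*x**2 + O(x**3)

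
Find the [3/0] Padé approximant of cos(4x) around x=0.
1 - 8*x**2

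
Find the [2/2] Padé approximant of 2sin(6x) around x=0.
12*x/(6*x**2 + 1)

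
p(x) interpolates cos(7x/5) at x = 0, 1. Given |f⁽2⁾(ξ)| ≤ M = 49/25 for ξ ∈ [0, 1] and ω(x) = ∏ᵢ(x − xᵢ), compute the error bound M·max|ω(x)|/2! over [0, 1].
49/200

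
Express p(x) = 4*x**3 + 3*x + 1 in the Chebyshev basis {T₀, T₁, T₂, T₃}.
T₀ + (6)T₁ + T₃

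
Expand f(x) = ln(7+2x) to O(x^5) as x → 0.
log(7) + 2*x/7 - 2*x**2/49 + 8*x**3/1029 - 4*x**4/2401 + O(x**5)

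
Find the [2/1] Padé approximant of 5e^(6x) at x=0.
(30*x**2 + 20*x + 5)/(1 - 2*x)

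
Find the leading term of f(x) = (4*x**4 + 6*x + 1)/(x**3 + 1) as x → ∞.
4*x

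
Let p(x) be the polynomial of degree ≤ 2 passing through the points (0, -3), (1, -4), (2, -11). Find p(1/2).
-11/4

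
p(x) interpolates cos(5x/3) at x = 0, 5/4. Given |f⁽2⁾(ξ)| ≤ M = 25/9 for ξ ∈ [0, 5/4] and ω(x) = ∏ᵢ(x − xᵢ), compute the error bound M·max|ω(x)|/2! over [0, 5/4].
625/1152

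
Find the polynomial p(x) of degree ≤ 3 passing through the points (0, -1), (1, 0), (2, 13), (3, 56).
3*x**3 - 3*x**2 + x - 1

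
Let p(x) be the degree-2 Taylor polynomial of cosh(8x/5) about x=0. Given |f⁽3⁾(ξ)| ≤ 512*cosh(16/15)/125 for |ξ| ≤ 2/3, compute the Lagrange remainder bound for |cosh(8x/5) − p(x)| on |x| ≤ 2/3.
2048*cosh(16/15)/10125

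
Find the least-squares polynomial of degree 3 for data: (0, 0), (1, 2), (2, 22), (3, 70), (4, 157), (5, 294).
-5/126 + (-2311/756)x + (433/126)x² + (193/108)x³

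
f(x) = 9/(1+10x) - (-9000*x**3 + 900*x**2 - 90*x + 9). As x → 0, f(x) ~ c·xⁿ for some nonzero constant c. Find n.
4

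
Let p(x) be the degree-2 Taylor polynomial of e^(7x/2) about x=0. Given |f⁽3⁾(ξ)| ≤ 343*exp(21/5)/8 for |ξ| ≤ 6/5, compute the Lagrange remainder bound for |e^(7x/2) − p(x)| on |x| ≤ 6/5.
3087*exp(21/5)/250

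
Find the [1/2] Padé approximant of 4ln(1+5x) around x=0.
20*x/(-25*x**2/12 + 5*x/2 + 1)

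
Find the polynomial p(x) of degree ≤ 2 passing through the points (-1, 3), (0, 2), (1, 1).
2 - x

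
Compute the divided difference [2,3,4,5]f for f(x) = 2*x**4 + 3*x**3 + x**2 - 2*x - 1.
31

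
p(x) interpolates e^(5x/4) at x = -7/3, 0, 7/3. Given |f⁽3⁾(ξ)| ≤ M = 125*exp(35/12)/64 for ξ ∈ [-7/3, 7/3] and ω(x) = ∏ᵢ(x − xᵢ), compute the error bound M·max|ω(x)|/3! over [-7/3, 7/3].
42875*sqrt(3)*exp(35/12)/46656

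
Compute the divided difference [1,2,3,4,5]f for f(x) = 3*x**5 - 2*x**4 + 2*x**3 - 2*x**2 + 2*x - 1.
43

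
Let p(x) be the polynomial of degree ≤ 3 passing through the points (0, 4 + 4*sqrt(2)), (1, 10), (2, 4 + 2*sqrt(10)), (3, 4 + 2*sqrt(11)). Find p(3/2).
-sqrt(11)/8 - sqrt(2)/4 + 9*sqrt(10)/8 + 59/8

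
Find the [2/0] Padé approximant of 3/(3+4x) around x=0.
16*x**2/9 - 4*x/3 + 1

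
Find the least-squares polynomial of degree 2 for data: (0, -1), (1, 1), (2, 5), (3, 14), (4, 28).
-23/35 + (-83/70)x + (29/14)x²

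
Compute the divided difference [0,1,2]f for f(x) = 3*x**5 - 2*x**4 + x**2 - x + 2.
32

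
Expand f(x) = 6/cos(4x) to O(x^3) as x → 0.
6 + 48*x**2 + O(x**3)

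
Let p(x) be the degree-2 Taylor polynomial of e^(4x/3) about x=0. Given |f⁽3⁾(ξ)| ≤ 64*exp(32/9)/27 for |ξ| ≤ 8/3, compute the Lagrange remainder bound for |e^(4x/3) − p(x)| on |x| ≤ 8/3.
16384*exp(32/9)/2187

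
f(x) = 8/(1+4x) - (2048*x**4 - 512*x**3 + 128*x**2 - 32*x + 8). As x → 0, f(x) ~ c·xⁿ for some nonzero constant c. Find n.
5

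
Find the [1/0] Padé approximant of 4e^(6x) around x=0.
24*x + 4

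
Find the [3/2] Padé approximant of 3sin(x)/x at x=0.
(3 - 7*x**2/20)/(x**2/20 + 1)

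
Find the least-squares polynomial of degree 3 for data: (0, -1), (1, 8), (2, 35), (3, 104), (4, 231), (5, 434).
-47/63 + (715/189)x + (125/126)x² + (169/54)x³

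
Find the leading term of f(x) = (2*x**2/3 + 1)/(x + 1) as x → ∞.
2*x/3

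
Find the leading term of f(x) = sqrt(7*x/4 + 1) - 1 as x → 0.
7*x/8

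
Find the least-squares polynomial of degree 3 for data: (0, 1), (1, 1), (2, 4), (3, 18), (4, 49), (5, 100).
74/63 + (-395/378)x + (-151/252)x² + (103/108)x³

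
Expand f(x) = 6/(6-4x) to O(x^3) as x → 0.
1 + 2*x/3 + 4*x**2/9 + O(x**3)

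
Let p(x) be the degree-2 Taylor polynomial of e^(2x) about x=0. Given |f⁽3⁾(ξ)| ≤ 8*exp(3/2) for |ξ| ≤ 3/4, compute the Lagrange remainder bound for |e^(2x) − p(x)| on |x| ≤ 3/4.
9*exp(3/2)/16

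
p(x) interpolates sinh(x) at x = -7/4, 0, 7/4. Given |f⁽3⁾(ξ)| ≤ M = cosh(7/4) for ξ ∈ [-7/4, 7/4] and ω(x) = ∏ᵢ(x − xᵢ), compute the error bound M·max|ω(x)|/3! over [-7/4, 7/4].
343*sqrt(3)*cosh(7/4)/1728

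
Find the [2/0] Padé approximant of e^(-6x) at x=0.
18*x**2 - 6*x + 1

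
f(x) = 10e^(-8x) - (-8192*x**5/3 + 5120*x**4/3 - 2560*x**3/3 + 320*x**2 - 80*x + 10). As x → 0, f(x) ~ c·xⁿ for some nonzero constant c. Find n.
6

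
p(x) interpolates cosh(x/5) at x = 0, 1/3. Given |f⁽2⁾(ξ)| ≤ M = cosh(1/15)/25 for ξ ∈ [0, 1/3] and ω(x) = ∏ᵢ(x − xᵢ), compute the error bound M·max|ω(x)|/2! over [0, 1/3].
cosh(1/15)/1800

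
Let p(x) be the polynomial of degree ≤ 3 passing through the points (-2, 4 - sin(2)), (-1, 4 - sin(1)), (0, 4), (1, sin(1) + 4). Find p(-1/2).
-5*sin(1)/8 + sin(2)/16 + 4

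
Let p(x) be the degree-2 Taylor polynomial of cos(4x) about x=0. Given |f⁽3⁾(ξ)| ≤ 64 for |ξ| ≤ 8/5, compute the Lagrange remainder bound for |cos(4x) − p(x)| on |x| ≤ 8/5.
16384/375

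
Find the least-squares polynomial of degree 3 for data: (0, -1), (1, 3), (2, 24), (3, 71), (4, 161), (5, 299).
-59/63 + (-223/378)x + (163/63)x² + (103/54)x³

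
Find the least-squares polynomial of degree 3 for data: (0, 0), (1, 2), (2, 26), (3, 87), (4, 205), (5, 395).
-5/126 + (-1969/756)x + (71/36)x² + (155/54)x³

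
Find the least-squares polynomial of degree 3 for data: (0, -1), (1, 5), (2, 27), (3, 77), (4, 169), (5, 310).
-6/7 + (19/21)x + (75/28)x² + (23/12)x³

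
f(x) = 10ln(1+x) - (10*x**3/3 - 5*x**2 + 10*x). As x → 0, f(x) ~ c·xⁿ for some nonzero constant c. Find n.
4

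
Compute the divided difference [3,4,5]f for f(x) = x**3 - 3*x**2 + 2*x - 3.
9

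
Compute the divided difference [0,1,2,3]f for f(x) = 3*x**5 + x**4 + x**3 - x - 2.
82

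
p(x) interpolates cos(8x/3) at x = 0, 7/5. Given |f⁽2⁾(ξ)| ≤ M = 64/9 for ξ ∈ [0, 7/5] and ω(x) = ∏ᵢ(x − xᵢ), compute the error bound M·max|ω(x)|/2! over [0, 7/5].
392/225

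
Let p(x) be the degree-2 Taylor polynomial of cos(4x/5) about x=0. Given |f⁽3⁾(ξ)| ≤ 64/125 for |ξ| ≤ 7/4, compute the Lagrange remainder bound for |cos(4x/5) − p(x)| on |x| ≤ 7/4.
343/750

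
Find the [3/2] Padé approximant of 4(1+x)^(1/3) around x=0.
(28*x**3/405 + 28*x**2/15 + 28*x/5 + 4)/(2*x**2/9 + 16*x/15 + 1)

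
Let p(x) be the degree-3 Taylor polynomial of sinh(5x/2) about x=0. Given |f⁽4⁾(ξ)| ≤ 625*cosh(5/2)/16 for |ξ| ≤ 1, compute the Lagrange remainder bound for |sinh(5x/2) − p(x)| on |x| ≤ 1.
625*cosh(5/2)/384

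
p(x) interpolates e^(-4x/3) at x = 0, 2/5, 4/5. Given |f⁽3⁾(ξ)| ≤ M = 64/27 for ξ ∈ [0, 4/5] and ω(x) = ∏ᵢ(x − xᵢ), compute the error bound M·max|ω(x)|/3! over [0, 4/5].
512*sqrt(3)/91125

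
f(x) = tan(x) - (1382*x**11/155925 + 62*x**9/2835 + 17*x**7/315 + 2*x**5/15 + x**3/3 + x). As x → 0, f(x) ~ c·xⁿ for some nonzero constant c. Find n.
13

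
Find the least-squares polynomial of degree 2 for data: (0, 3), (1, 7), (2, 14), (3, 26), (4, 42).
22/7 + (99/70)x + (29/14)x²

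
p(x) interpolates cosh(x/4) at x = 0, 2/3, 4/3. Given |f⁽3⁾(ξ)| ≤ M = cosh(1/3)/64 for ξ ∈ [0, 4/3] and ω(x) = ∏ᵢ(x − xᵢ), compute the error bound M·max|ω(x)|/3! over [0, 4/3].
sqrt(3)*cosh(1/3)/5832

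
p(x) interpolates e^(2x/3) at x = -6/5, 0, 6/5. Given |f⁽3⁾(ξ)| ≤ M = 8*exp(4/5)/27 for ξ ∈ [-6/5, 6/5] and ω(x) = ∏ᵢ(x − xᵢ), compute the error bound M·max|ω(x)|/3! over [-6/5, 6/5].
64*sqrt(3)*exp(4/5)/3375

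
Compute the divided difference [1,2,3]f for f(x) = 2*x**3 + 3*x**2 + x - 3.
15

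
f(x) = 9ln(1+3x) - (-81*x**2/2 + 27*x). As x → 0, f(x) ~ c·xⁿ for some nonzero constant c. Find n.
3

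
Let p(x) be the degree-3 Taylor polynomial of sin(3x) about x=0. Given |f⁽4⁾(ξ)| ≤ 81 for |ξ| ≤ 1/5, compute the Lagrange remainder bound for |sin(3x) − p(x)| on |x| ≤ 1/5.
27/5000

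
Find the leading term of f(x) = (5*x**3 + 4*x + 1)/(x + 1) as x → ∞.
5*x**2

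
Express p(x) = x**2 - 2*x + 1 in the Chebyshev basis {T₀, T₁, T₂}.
(3/2)T₀ + (-2)T₁ + (1/2)T₂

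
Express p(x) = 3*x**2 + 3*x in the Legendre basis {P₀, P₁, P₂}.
P₀ + (3)P₁ + (2)P₂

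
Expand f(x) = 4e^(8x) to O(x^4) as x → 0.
4 + 32*x + 128*x**2 + 1024*x**3/3 + O(x**4)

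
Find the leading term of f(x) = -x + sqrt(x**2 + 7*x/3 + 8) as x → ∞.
7/6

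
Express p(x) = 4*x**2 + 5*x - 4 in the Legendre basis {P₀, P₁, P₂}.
(-8/3)P₀ + (5)P₁ + (8/3)P₂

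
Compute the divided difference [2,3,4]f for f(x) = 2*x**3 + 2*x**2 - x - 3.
20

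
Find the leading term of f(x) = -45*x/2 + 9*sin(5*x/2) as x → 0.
-375*x**3/16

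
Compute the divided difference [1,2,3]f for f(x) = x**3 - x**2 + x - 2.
5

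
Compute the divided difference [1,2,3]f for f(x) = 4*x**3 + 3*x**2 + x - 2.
27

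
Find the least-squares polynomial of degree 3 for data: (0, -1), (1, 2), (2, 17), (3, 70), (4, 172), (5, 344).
-13/18 + (-131/756)x + (-71/63)x² + (323/108)x³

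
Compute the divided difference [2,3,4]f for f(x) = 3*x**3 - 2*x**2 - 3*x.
25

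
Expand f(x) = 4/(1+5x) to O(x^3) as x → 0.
4 - 20*x + 100*x**2 + O(x**3)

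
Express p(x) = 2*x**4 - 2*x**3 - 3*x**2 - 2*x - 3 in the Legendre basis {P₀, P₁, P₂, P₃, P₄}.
(-18/5)P₀ + (-16/5)P₁ + (-6/7)P₂ + (-4/5)P₃ + (16/35)P₄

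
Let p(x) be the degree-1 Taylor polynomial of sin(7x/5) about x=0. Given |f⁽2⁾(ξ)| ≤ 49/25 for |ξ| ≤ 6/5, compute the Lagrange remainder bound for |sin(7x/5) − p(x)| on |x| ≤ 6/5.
882/625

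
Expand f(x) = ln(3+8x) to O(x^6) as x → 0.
log(3) + 8*x/3 - 32*x**2/9 + 512*x**3/81 - 1024*x**4/81 + 32768*x**5/1215 + O(x**6)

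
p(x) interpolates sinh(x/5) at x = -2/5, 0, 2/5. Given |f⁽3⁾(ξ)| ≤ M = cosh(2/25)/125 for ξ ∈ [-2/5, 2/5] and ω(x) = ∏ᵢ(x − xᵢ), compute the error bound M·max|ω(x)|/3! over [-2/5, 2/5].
8*sqrt(3)*cosh(2/25)/421875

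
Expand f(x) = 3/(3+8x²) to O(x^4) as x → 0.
1 - 8*x**2/3 + O(x**4)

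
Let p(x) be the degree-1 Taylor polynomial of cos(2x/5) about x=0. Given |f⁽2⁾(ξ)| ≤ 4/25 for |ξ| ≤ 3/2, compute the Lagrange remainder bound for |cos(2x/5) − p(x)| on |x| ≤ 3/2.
9/50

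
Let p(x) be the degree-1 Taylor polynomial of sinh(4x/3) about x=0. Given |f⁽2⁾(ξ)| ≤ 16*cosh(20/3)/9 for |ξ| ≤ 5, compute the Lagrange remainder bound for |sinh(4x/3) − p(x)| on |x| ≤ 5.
200*cosh(20/3)/9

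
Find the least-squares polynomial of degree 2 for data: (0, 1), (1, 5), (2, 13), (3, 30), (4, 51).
8/7 + (3/14)x + (43/14)x²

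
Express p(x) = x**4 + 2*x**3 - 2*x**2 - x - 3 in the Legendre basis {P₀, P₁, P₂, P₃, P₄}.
(-52/15)P₀ + (1/5)P₁ + (-16/21)P₂ + (4/5)P₃ + (8/35)P₄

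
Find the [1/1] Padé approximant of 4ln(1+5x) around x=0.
20*x/(5*x/2 + 1)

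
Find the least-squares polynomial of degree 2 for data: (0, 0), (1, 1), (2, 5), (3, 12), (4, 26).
12/35 + (-139/70)x + (29/14)x²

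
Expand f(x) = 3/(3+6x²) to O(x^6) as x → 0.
1 - 2*x**2 + 4*x**4 + O(x**6)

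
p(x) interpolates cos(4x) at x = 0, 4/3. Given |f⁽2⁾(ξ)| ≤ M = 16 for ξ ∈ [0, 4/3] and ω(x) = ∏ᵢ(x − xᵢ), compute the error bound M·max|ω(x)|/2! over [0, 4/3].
32/9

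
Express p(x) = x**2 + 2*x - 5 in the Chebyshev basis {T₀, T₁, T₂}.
(-9/2)T₀ + (2)T₁ + (1/2)T₂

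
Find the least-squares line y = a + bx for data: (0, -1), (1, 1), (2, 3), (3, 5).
a = -1, b = 2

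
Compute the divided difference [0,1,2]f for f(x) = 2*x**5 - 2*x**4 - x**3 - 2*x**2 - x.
11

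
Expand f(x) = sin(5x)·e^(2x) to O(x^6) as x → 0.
5*x + 10*x**2 - 65*x**3/6 - 35*x**4 - 295*x**5/24 + O(x**6)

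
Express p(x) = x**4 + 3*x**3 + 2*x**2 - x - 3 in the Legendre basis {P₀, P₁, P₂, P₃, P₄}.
(-32/15)P₀ + (4/5)P₁ + (40/21)P₂ + (6/5)P₃ + (8/35)P₄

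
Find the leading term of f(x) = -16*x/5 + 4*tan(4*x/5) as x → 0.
256*x**3/375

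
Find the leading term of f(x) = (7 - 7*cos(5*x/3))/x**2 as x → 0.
175/18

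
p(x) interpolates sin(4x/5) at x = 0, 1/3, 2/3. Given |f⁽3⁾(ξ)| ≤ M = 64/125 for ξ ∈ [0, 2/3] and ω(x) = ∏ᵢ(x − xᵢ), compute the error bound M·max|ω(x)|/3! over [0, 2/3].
64*sqrt(3)/91125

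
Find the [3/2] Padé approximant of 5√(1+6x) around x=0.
(135*x**3/4 + 405*x**2/4 + 45*x + 5)/(27*x**2/4 + 6*x + 1)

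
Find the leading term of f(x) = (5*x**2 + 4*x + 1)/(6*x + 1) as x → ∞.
5*x/6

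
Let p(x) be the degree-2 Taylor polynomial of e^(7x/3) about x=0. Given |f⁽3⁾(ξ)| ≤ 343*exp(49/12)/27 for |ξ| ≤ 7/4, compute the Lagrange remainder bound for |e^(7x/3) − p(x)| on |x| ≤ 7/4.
117649*exp(49/12)/10368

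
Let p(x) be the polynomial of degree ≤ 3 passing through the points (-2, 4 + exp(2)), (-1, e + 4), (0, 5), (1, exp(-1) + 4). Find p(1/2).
(5 + e*(-5*e + exp(2) + 79))*exp(-1)/16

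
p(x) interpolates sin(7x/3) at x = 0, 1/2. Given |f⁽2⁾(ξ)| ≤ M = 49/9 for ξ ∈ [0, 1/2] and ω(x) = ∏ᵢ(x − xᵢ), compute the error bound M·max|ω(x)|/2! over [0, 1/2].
49/288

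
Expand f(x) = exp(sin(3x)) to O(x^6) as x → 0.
1 + 3*x + 9*x**2/2 - 81*x**4/8 - 81*x**5/5 + O(x**6)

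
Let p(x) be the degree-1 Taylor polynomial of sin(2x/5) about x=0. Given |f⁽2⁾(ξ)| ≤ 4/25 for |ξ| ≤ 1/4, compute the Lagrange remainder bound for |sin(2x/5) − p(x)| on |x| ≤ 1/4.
1/200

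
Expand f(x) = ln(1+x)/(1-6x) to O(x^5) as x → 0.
x + 11*x**2/2 + 100*x**3/3 + 799*x**4/4 + O(x**5)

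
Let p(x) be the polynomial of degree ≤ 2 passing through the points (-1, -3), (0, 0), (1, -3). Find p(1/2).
-3/4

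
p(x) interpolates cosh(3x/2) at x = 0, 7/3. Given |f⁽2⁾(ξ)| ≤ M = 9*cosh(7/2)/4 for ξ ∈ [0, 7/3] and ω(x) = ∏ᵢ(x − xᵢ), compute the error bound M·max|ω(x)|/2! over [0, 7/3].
49*cosh(7/2)/32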